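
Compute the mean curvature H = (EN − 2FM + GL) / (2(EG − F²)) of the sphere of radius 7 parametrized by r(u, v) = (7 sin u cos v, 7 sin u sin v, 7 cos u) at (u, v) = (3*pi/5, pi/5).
H = -1/7

With E = 49, F = 0, G = 49*sin(u)^2, L = -7*sin(u)/Abs(sin(u)), M = 0, N = -7*sin(u)^3/Abs(sin(u)), assemble
  H = (EN − 2FM + GL) / (2(EG − F²)) = -sin(u)/(7*Abs(sin(u))).
At (u, v) = (3*pi/5, pi/5): H = -1/7.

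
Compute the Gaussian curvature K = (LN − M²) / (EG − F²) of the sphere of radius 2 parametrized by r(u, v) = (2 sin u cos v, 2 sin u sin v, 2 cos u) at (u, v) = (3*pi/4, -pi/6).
K = 1/4

Coefficients of the first fundamental form: E = 4, F = 0, G = 4*sin(u)^2.
Coefficients of the second fundamental form: L = -2*sin(u)/Abs(sin(u)), M = 0, N = -2*sin(u)^3/Abs(sin(u)).
Assemble K = (LN − M²)/(EG − F²) = 1/4. At (u, v) = (3*pi/4, -pi/6): K = 1/4.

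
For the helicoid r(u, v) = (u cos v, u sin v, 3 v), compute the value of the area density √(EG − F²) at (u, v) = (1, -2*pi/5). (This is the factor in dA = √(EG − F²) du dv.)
√(EG − F²)|_{(1, -2*pi/5)} = sqrt(10)

E = 1, F = 0, G = u^2 + 9, so EG − F² = u^2 + 9. Taking the positive square root: √(EG − F²) = sqrt(u^2 + 9). At (u, v) = (1, -2*pi/5): sqrt(10).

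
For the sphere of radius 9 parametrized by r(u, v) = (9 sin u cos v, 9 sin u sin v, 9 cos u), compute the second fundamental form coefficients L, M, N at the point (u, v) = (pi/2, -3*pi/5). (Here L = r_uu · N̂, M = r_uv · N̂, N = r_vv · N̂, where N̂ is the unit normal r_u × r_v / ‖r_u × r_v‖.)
L = -9;  M = 0;  N = -9

Compute the unit normal N̂(u, v) = (sin(u)^2*cos(v)/Abs(sin(u)), sin(u)^2*sin(v)/Abs(sin(u)), sin(2*u)/(2*Abs(sin(u)))), and the second partials r_uu, r_uv, r_vv. Take dot products:
  L(u, v) = r_uu · N̂ = -9*sin(u)/Abs(sin(u)),
  M(u, v) = r_uv · N̂ = 0,
  N(u, v) = r_vv · N̂ = -9*sin(u)^3/Abs(sin(u)).
Evaluating at (u, v) = (pi/2, -3*pi/5):
  L = -9, M = 0, N = -9.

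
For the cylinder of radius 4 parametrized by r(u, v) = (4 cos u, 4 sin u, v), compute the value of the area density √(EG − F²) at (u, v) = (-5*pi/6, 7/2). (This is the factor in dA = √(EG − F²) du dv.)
√(EG − F²)|_{(-5*pi/6, 7/2)} = 4

E = 16, F = 0, G = 1, so EG − F² = 16. Taking the positive square root: √(EG − F²) = 4. At (u, v) = (-5*pi/6, 7/2): 4.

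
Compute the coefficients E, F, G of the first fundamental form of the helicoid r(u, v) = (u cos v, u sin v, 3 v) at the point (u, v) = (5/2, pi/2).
E = 1;  F = 0;  G = 61/4

Partials: r_u = (cos(v), sin(v), 0), r_v = (-u*sin(v), u*cos(v), 3). As functions of (u, v):
  E = r_u · r_u = 1,
  F = r_u · r_v = 0,
  G = r_v · r_v = u^2 + 9.
Evaluating at (u, v) = (5/2, pi/2): E = 1, F = 0, G = 61/4.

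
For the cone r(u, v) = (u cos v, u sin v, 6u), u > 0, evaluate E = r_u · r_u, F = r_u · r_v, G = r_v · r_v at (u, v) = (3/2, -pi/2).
E = 37;  F = 0;  G = 9/4

Partials: r_u = (cos(v), sin(v), 6), r_v = (-u*sin(v), u*cos(v), 0). As functions of (u, v):
  E = r_u · r_u = 37,
  F = r_u · r_v = 0,
  G = r_v · r_v = u^2.
Evaluating at (u, v) = (3/2, -pi/2): E = 37, F = 0, G = 9/4.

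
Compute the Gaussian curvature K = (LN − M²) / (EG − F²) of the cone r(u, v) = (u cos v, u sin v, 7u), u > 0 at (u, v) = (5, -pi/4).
K = 0

Coefficients of the first fundamental form: E = 50, F = 0, G = u^2.
Coefficients of the second fundamental form: L = 0, M = 0, N = 7*sqrt(2)*u^2/(10*Abs(u)).
Assemble K = (LN − M²)/(EG − F²) = 0. At (u, v) = (5, -pi/4): K = 0.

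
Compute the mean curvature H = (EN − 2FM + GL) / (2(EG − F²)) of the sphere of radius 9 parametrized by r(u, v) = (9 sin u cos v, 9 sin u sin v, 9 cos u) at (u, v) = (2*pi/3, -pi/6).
H = -1/9

With E = 81, F = 0, G = 81*sin(u)^2, L = -9*sin(u)/Abs(sin(u)), M = 0, N = -9*sin(u)^3/Abs(sin(u)), assemble
  H = (EN − 2FM + GL) / (2(EG − F²)) = -sin(u)/(9*Abs(sin(u))).
At (u, v) = (2*pi/3, -pi/6): H = -1/9.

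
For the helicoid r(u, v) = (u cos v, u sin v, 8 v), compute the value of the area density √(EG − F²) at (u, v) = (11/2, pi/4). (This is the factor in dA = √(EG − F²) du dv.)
√(EG − F²)|_{(11/2, pi/4)} = sqrt(377)/2

E = 1, F = 0, G = u^2 + 64, so EG − F² = u^2 + 64. Taking the positive square root: √(EG − F²) = sqrt(u^2 + 64). At (u, v) = (11/2, pi/4): sqrt(377)/2.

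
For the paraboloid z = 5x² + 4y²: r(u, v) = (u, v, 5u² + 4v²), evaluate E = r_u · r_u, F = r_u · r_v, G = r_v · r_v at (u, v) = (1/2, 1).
E = 26;  F = 40;  G = 65

Partials: r_u = (1, 0, 10*u), r_v = (0, 1, 8*v). As functions of (u, v):
  E = r_u · r_u = 100*u^2 + 1,
  F = r_u · r_v = 80*u*v,
  G = r_v · r_v = 64*v^2 + 1.
Evaluating at (u, v) = (1/2, 1): E = 26, F = 40, G = 65.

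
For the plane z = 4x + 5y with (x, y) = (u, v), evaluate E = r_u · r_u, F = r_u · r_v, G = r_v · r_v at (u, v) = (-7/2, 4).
E = 17;  F = 20;  G = 26

Partials: r_u = (1, 0, 4), r_v = (0, 1, 5). As functions of (u, v):
  E = r_u · r_u = 17,
  F = r_u · r_v = 20,
  G = r_v · r_v = 26.
Evaluating at (u, v) = (-7/2, 4): E = 17, F = 20, G = 26.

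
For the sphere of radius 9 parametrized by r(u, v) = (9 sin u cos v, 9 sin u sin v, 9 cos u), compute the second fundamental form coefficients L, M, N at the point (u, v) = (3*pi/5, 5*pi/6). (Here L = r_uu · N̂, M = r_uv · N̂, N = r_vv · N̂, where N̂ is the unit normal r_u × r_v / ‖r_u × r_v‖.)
L = -9;  M = 0;  N = -45/8 - 9*sqrt(5)/8

Compute the unit normal N̂(u, v) = (sin(u)^2*cos(v)/Abs(sin(u)), sin(u)^2*sin(v)/Abs(sin(u)), sin(2*u)/(2*Abs(sin(u)))), and the second partials r_uu, r_uv, r_vv. Take dot products:
  L(u, v) = r_uu · N̂ = -9*sin(u)/Abs(sin(u)),
  M(u, v) = r_uv · N̂ = 0,
  N(u, v) = r_vv · N̂ = -9*sin(u)^3/Abs(sin(u)).
Evaluating at (u, v) = (3*pi/5, 5*pi/6):
  L = -9, M = 0, N = -45/8 - 9*sqrt(5)/8.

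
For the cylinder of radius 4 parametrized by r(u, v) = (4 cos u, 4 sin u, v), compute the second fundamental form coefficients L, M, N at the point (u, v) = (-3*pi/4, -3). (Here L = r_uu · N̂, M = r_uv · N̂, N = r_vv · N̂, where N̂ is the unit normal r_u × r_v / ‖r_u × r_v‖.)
L = -4;  M = 0;  N = 0

Compute the unit normal N̂(u, v) = (cos(u), sin(u), 0), and the second partials r_uu, r_uv, r_vv. Take dot products:
  L(u, v) = r_uu · N̂ = -4,
  M(u, v) = r_uv · N̂ = 0,
  N(u, v) = r_vv · N̂ = 0.
Evaluating at (u, v) = (-3*pi/4, -3):
  L = -4, M = 0, N = 0.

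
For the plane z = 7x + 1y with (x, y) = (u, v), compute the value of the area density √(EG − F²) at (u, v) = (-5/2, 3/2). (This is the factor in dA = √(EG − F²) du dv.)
√(EG − F²)|_{(-5/2, 3/2)} = sqrt(51)

E = 50, F = 7, G = 2, so EG − F² = 51. Taking the positive square root: √(EG − F²) = sqrt(51). At (u, v) = (-5/2, 3/2): sqrt(51).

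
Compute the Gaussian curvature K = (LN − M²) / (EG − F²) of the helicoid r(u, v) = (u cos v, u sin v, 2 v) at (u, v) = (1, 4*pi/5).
K = -4/25

Coefficients of the first fundamental form: E = 1, F = 0, G = u^2 + 4.
Coefficients of the second fundamental form: L = 0, M = -2/sqrt(u^2 + 4), N = 0.
Assemble K = (LN − M²)/(EG − F²) = -4/(u^2 + 4)^2. At (u, v) = (1, 4*pi/5): K = -4/25.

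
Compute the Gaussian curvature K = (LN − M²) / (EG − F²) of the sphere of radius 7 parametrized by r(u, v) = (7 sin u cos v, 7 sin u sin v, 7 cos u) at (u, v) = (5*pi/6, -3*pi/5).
K = 1/49

Coefficients of the first fundamental form: E = 49, F = 0, G = 49*sin(u)^2.
Coefficients of the second fundamental form: L = -7*sin(u)/Abs(sin(u)), M = 0, N = -7*sin(u)^3/Abs(sin(u)).
Assemble K = (LN − M²)/(EG − F²) = 1/49. At (u, v) = (5*pi/6, -3*pi/5): K = 1/49.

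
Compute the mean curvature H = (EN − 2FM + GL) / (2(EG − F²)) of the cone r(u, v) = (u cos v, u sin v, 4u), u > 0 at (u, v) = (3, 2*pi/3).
H = 2*sqrt(17)/51

With E = 17, F = 0, G = u^2, L = 0, M = 0, N = 4*sqrt(17)*u^2/(17*Abs(u)), assemble
  H = (EN − 2FM + GL) / (2(EG − F²)) = 2*sqrt(17)/(17*Abs(u)).
At (u, v) = (3, 2*pi/3): H = 2*sqrt(17)/51.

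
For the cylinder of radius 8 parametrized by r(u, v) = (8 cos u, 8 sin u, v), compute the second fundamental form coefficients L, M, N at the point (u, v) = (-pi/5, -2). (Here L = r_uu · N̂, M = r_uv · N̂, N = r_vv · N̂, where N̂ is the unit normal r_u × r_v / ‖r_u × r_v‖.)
L = -8;  M = 0;  N = 0

Compute the unit normal N̂(u, v) = (cos(u), sin(u), 0), and the second partials r_uu, r_uv, r_vv. Take dot products:
  L(u, v) = r_uu · N̂ = -8,
  M(u, v) = r_uv · N̂ = 0,
  N(u, v) = r_vv · N̂ = 0.
Evaluating at (u, v) = (-pi/5, -2):
  L = -8, M = 0, N = 0.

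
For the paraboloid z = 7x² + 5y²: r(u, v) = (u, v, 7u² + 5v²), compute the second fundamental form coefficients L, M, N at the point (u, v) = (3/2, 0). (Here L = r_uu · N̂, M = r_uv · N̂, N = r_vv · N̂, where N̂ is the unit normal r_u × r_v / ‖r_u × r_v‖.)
L = 7*sqrt(442)/221;  M = 0;  N = 5*sqrt(442)/221

Compute the unit normal N̂(u, v) = (-14*u/sqrt(196*u^2 + 100*v^2 + 1), -10*v/sqrt(196*u^2 + 100*v^2 + 1), 1/sqrt(196*u^2 + 100*v^2 + 1)), and the second partials r_uu, r_uv, r_vv. Take dot products:
  L(u, v) = r_uu · N̂ = 14/sqrt(196*u^2 + 100*v^2 + 1),
  M(u, v) = r_uv · N̂ = 0,
  N(u, v) = r_vv · N̂ = 10/sqrt(196*u^2 + 100*v^2 + 1).
Evaluating at (u, v) = (3/2, 0):
  L = 7*sqrt(442)/221, M = 0, N = 5*sqrt(442)/221.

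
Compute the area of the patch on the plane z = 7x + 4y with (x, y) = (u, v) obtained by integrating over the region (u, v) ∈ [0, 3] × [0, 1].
Area = 3*sqrt(66)

Area = ∫∫ √(EG − F²) du dv with √(EG − F²) = sqrt(66). Integrating over [0, 3] × [0, 1] gives 3*sqrt(66).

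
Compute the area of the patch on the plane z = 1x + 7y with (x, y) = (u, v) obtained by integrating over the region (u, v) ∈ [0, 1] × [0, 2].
Area = 2*sqrt(51)

Area = ∫∫ √(EG − F²) du dv with √(EG − F²) = sqrt(51). Integrating over [0, 1] × [0, 2] gives 2*sqrt(51).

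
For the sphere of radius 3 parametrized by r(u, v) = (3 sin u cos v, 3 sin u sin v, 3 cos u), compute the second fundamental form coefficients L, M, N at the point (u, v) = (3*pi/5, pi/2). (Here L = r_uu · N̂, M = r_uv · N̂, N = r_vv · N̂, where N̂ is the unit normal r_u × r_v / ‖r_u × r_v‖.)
L = -3;  M = 0;  N = -15/8 - 3*sqrt(5)/8

Compute the unit normal N̂(u, v) = (sin(u)^2*cos(v)/Abs(sin(u)), sin(u)^2*sin(v)/Abs(sin(u)), sin(2*u)/(2*Abs(sin(u)))), and the second partials r_uu, r_uv, r_vv. Take dot products:
  L(u, v) = r_uu · N̂ = -3*sin(u)/Abs(sin(u)),
  M(u, v) = r_uv · N̂ = 0,
  N(u, v) = r_vv · N̂ = -3*sin(u)^3/Abs(sin(u)).
Evaluating at (u, v) = (3*pi/5, pi/2):
  L = -3, M = 0, N = -15/8 - 3*sqrt(5)/8.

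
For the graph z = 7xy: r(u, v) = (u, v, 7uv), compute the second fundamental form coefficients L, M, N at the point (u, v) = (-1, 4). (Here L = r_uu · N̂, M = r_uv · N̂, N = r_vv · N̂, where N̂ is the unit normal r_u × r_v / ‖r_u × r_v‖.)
L = 0;  M = 7*sqrt(834)/834;  N = 0

Compute the unit normal N̂(u, v) = (-7*v/sqrt(49*u^2 + 49*v^2 + 1), -7*u/sqrt(49*u^2 + 49*v^2 + 1), 1/sqrt(49*u^2 + 49*v^2 + 1)), and the second partials r_uu, r_uv, r_vv. Take dot products:
  L(u, v) = r_uu · N̂ = 0,
  M(u, v) = r_uv · N̂ = 7/sqrt(49*u^2 + 49*v^2 + 1),
  N(u, v) = r_vv · N̂ = 0.
Evaluating at (u, v) = (-1, 4):
  L = 0, M = 7*sqrt(834)/834, N = 0.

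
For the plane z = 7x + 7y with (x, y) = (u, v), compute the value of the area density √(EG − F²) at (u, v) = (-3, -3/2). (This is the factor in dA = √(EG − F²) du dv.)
√(EG − F²)|_{(-3, -3/2)} = 3*sqrt(11)

E = 50, F = 49, G = 50, so EG − F² = 99. Taking the positive square root: √(EG − F²) = 3*sqrt(11). At (u, v) = (-3, -3/2): 3*sqrt(11).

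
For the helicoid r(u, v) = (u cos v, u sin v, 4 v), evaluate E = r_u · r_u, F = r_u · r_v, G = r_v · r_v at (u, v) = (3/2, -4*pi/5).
E = 1;  F = 0;  G = 73/4

Partials: r_u = (cos(v), sin(v), 0), r_v = (-u*sin(v), u*cos(v), 4). As functions of (u, v):
  E = r_u · r_u = 1,
  F = r_u · r_v = 0,
  G = r_v · r_v = u^2 + 16.
Evaluating at (u, v) = (3/2, -4*pi/5): E = 1, F = 0, G = 73/4.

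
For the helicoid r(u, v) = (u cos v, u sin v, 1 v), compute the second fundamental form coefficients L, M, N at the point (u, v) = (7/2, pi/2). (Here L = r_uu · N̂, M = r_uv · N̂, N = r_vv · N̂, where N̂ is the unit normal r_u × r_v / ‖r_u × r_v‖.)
L = 0;  M = -2*sqrt(53)/53;  N = 0

Compute the unit normal N̂(u, v) = (sin(v)/sqrt(u^2 + 1), -cos(v)/sqrt(u^2 + 1), u/sqrt(u^2 + 1)), and the second partials r_uu, r_uv, r_vv. Take dot products:
  L(u, v) = r_uu · N̂ = 0,
  M(u, v) = r_uv · N̂ = -1/sqrt(u^2 + 1),
  N(u, v) = r_vv · N̂ = 0.
Evaluating at (u, v) = (7/2, pi/2):
  L = 0, M = -2*sqrt(53)/53, N = 0.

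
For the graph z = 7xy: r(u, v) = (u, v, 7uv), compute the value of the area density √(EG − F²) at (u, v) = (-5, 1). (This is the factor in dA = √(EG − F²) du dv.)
√(EG − F²)|_{(-5, 1)} = 5*sqrt(51)

E = 49*v^2 + 1, F = 49*u*v, G = 49*u^2 + 1, so EG − F² = 49*u^2 + 49*v^2 + 1. Taking the positive square root: √(EG − F²) = sqrt(49*u^2 + 49*v^2 + 1). At (u, v) = (-5, 1): 5*sqrt(51).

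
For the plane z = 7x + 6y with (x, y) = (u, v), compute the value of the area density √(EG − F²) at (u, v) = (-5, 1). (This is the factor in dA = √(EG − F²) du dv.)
√(EG − F²)|_{(-5, 1)} = sqrt(86)

E = 50, F = 42, G = 37, so EG − F² = 86. Taking the positive square root: √(EG − F²) = sqrt(86). At (u, v) = (-5, 1): sqrt(86).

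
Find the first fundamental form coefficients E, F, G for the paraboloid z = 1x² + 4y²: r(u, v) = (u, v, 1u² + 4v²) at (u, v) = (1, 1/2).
E = 5;  F = 8;  G = 17

Partials: r_u = (1, 0, 2*u), r_v = (0, 1, 8*v). As functions of (u, v):
  E = r_u · r_u = 4*u^2 + 1,
  F = r_u · r_v = 16*u*v,
  G = r_v · r_v = 64*v^2 + 1.
Evaluating at (u, v) = (1, 1/2): E = 5, F = 8, G = 17.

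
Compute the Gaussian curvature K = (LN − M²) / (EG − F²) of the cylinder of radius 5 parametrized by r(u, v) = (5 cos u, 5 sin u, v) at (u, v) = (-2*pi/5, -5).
K = 0

Coefficients of the first fundamental form: E = 25, F = 0, G = 1.
Coefficients of the second fundamental form: L = -5, M = 0, N = 0.
Assemble K = (LN − M²)/(EG − F²) = 0. At (u, v) = (-2*pi/5, -5): K = 0.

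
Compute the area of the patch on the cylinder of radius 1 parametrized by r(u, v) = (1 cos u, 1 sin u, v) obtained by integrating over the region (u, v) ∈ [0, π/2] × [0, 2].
Area = pi

Area = ∫∫ √(EG − F²) du dv with √(EG − F²) = 1. Integrating over [0, π/2] × [0, 2] gives pi.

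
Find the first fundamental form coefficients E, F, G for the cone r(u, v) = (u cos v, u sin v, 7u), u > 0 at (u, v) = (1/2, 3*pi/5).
E = 50;  F = 0;  G = 1/4

Partials: r_u = (cos(v), sin(v), 7), r_v = (-u*sin(v), u*cos(v), 0). As functions of (u, v):
  E = r_u · r_u = 50,
  F = r_u · r_v = 0,
  G = r_v · r_v = u^2.
Evaluating at (u, v) = (1/2, 3*pi/5): E = 50, F = 0, G = 1/4.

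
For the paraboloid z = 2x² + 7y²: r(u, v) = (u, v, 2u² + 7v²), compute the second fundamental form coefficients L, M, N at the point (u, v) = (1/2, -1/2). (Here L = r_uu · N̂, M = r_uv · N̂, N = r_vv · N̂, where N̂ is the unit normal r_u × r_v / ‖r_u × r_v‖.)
L = 2*sqrt(6)/9;  M = 0;  N = 7*sqrt(6)/9

Compute the unit normal N̂(u, v) = (-4*u/sqrt(16*u^2 + 196*v^2 + 1), -14*v/sqrt(16*u^2 + 196*v^2 + 1), 1/sqrt(16*u^2 + 196*v^2 + 1)), and the second partials r_uu, r_uv, r_vv. Take dot products:
  L(u, v) = r_uu · N̂ = 4/sqrt(16*u^2 + 196*v^2 + 1),
  M(u, v) = r_uv · N̂ = 0,
  N(u, v) = r_vv · N̂ = 14/sqrt(16*u^2 + 196*v^2 + 1).
Evaluating at (u, v) = (1/2, -1/2):
  L = 2*sqrt(6)/9, M = 0, N = 7*sqrt(6)/9.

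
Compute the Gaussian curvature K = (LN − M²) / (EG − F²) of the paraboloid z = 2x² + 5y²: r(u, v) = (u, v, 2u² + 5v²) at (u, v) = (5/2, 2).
K = 40/251001

Coefficients of the first fundamental form: E = 16*u^2 + 1, F = 40*u*v, G = 100*v^2 + 1.
Coefficients of the second fundamental form: L = 4/sqrt(16*u^2 + 100*v^2 + 1), M = 0, N = 10/sqrt(16*u^2 + 100*v^2 + 1).
Assemble K = (LN − M²)/(EG − F²) = 40/(256*u^4 + 3200*u^2*v^2 + 32*u^2 + 10000*v^4 + 200*v^2 + 1). At (u, v) = (5/2, 2): K = 40/251001.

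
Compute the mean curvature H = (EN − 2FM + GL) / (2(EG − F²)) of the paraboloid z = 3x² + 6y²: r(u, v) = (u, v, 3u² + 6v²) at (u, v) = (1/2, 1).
H = 45*sqrt(154)/2156

With E = 36*u^2 + 1, F = 72*u*v, G = 144*v^2 + 1, L = 6/sqrt(36*u^2 + 144*v^2 + 1), M = 0, N = 12/sqrt(36*u^2 + 144*v^2 + 1), assemble
  H = (EN − 2FM + GL) / (2(EG − F²)) = 9*(24*u^2 + 48*v^2 + 1)/(36*u^2 + 144*v^2 + 1)^(3/2).
At (u, v) = (1/2, 1): H = 45*sqrt(154)/2156.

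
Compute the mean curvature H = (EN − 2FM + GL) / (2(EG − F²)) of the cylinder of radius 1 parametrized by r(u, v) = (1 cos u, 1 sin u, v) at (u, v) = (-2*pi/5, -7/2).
H = -1/2

With E = 1, F = 0, G = 1, L = -1, M = 0, N = 0, assemble
  H = (EN − 2FM + GL) / (2(EG − F²)) = -1/2.
At (u, v) = (-2*pi/5, -7/2): H = -1/2.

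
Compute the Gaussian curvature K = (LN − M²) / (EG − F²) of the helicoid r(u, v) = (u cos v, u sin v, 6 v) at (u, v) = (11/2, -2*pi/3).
K = -576/70225

Coefficients of the first fundamental form: E = 1, F = 0, G = u^2 + 36.
Coefficients of the second fundamental form: L = 0, M = -6/sqrt(u^2 + 36), N = 0.
Assemble K = (LN − M²)/(EG − F²) = -36/(u^2 + 36)^2. At (u, v) = (11/2, -2*pi/3): K = -576/70225.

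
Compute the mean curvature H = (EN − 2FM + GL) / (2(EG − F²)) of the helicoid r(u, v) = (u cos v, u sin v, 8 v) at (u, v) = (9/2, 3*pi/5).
H = 0

With E = 1, F = 0, G = u^2 + 64, L = 0, M = -8/sqrt(u^2 + 64), N = 0, assemble
  H = (EN − 2FM + GL) / (2(EG − F²)) = 0.
At (u, v) = (9/2, 3*pi/5): H = 0.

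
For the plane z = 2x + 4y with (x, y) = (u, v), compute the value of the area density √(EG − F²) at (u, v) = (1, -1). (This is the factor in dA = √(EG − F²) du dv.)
√(EG − F²)|_{(1, -1)} = sqrt(21)

E = 5, F = 8, G = 17, so EG − F² = 21. Taking the positive square root: √(EG − F²) = sqrt(21). At (u, v) = (1, -1): sqrt(21).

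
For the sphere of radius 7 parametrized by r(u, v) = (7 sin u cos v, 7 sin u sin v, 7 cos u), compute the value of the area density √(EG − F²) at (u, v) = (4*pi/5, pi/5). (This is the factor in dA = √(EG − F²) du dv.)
√(EG − F²)|_{(4*pi/5, pi/5)} = 49*sqrt(10 - 2*sqrt(5))/4

E = 49, F = 0, G = 49*sin(u)^2, so EG − F² = 2401*sin(u)^2. Taking the positive square root: √(EG − F²) = 49*Abs(sin(u)). At (u, v) = (4*pi/5, pi/5): 49*sqrt(10 - 2*sqrt(5))/4.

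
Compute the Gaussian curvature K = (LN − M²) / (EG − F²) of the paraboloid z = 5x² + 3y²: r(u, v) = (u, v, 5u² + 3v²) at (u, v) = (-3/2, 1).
K = 15/17161

Coefficients of the first fundamental form: E = 100*u^2 + 1, F = 60*u*v, G = 36*v^2 + 1.
Coefficients of the second fundamental form: L = 10/sqrt(100*u^2 + 36*v^2 + 1), M = 0, N = 6/sqrt(100*u^2 + 36*v^2 + 1).
Assemble K = (LN − M²)/(EG − F²) = 60/(10000*u^4 + 7200*u^2*v^2 + 200*u^2 + 1296*v^4 + 72*v^2 + 1). At (u, v) = (-3/2, 1): K = 15/17161.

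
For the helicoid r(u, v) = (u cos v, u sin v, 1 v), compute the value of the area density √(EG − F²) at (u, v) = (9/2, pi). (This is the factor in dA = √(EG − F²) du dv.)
√(EG − F²)|_{(9/2, pi)} = sqrt(85)/2

E = 1, F = 0, G = u^2 + 1, so EG − F² = u^2 + 1. Taking the positive square root: √(EG − F²) = sqrt(u^2 + 1). At (u, v) = (9/2, pi): sqrt(85)/2.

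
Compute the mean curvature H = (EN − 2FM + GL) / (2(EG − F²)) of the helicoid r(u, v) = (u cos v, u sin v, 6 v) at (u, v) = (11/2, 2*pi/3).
H = 0

With E = 1, F = 0, G = u^2 + 36, L = 0, M = -6/sqrt(u^2 + 36), N = 0, assemble
  H = (EN − 2FM + GL) / (2(EG − F²)) = 0.
At (u, v) = (11/2, 2*pi/3): H = 0.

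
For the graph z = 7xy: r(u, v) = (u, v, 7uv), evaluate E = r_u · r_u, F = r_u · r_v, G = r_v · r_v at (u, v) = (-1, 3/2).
E = 445/4;  F = -147/2;  G = 50

Partials: r_u = (1, 0, 7*v), r_v = (0, 1, 7*u). As functions of (u, v):
  E = r_u · r_u = 49*v^2 + 1,
  F = r_u · r_v = 49*u*v,
  G = r_v · r_v = 49*u^2 + 1.
Evaluating at (u, v) = (-1, 3/2): E = 445/4, F = -147/2, G = 50.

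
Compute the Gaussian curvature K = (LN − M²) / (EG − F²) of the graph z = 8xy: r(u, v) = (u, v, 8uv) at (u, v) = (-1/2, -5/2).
K = -64/173889

Coefficients of the first fundamental form: E = 64*v^2 + 1, F = 64*u*v, G = 64*u^2 + 1.
Coefficients of the second fundamental form: L = 0, M = 8/sqrt(64*u^2 + 64*v^2 + 1), N = 0.
Assemble K = (LN − M²)/(EG − F²) = -64/(4096*u^4 + 8192*u^2*v^2 + 128*u^2 + 4096*v^4 + 128*v^2 + 1). At (u, v) = (-1/2, -5/2): K = -64/173889.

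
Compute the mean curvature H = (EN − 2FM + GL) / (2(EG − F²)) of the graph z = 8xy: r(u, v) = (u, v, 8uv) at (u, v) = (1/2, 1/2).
H = -128*sqrt(33)/1089

With E = 64*v^2 + 1, F = 64*u*v, G = 64*u^2 + 1, L = 0, M = 8/sqrt(64*u^2 + 64*v^2 + 1), N = 0, assemble
  H = (EN − 2FM + GL) / (2(EG − F²)) = -512*u*v/(64*u^2 + 64*v^2 + 1)^(3/2).
At (u, v) = (1/2, 1/2): H = -128*sqrt(33)/1089.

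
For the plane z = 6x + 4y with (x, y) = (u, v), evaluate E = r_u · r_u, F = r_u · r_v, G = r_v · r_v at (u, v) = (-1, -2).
E = 37;  F = 24;  G = 17

Partials: r_u = (1, 0, 6), r_v = (0, 1, 4). As functions of (u, v):
  E = r_u · r_u = 37,
  F = r_u · r_v = 24,
  G = r_v · r_v = 17.
Evaluating at (u, v) = (-1, -2): E = 37, F = 24, G = 17.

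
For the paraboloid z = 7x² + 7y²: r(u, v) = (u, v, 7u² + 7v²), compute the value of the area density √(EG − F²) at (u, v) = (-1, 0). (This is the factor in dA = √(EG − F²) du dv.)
√(EG − F²)|_{(-1, 0)} = sqrt(197)

E = 196*u^2 + 1, F = 196*u*v, G = 196*v^2 + 1, so EG − F² = 196*u^2 + 196*v^2 + 1. Taking the positive square root: √(EG − F²) = sqrt(196*u^2 + 196*v^2 + 1). At (u, v) = (-1, 0): sqrt(197).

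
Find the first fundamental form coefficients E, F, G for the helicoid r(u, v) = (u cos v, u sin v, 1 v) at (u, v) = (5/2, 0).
E = 1;  F = 0;  G = 29/4

Partials: r_u = (cos(v), sin(v), 0), r_v = (-u*sin(v), u*cos(v), 1). As functions of (u, v):
  E = r_u · r_u = 1,
  F = r_u · r_v = 0,
  G = r_v · r_v = u^2 + 1.
Evaluating at (u, v) = (5/2, 0): E = 1, F = 0, G = 29/4.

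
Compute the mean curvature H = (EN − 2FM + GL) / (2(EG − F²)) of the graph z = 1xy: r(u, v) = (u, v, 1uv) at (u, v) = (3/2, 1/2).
H = -3*sqrt(14)/98

With E = v^2 + 1, F = u*v, G = u^2 + 1, L = 0, M = 1/sqrt(u^2 + v^2 + 1), N = 0, assemble
  H = (EN − 2FM + GL) / (2(EG − F²)) = -u*v/(u^2 + v^2 + 1)^(3/2).
At (u, v) = (3/2, 1/2): H = -3*sqrt(14)/98.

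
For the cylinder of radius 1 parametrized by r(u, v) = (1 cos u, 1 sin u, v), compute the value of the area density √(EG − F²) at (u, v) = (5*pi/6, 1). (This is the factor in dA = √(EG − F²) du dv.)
√(EG − F²)|_{(5*pi/6, 1)} = 1

E = 1, F = 0, G = 1, so EG − F² = 1. Taking the positive square root: √(EG − F²) = 1. At (u, v) = (5*pi/6, 1): 1.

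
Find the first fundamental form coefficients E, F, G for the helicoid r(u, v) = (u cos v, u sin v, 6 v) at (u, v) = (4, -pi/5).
E = 1;  F = 0;  G = 52

Partials: r_u = (cos(v), sin(v), 0), r_v = (-u*sin(v), u*cos(v), 6). As functions of (u, v):
  E = r_u · r_u = 1,
  F = r_u · r_v = 0,
  G = r_v · r_v = u^2 + 36.
Evaluating at (u, v) = (4, -pi/5): E = 1, F = 0, G = 52.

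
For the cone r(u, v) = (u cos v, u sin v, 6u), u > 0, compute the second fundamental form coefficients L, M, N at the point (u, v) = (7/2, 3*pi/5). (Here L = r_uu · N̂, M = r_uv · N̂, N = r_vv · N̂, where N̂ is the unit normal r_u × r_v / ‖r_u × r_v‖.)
L = 0;  M = 0;  N = 21*sqrt(37)/37

Compute the unit normal N̂(u, v) = (-6*sqrt(37)*u*cos(v)/(37*Abs(u)), -6*sqrt(37)*u*sin(v)/(37*Abs(u)), sqrt(37)*u/(37*Abs(u))), and the second partials r_uu, r_uv, r_vv. Take dot products:
  L(u, v) = r_uu · N̂ = 0,
  M(u, v) = r_uv · N̂ = 0,
  N(u, v) = r_vv · N̂ = 6*sqrt(37)*u^2/(37*Abs(u)).
Evaluating at (u, v) = (7/2, 3*pi/5):
  L = 0, M = 0, N = 21*sqrt(37)/37.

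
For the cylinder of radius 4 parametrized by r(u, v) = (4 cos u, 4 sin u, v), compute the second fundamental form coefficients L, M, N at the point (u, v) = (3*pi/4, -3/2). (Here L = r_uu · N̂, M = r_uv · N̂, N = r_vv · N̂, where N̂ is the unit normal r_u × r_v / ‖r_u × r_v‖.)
L = -4;  M = 0;  N = 0

Compute the unit normal N̂(u, v) = (cos(u), sin(u), 0), and the second partials r_uu, r_uv, r_vv. Take dot products:
  L(u, v) = r_uu · N̂ = -4,
  M(u, v) = r_uv · N̂ = 0,
  N(u, v) = r_vv · N̂ = 0.
Evaluating at (u, v) = (3*pi/4, -3/2):
  L = -4, M = 0, N = 0.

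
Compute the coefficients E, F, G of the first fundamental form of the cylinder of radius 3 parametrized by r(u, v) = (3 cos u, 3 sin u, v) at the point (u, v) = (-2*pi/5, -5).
E = 9;  F = 0;  G = 1

Partials: r_u = (-3*sin(u), 3*cos(u), 0), r_v = (0, 0, 1). As functions of (u, v):
  E = r_u · r_u = 9,
  F = r_u · r_v = 0,
  G = r_v · r_v = 1.
Evaluating at (u, v) = (-2*pi/5, -5): E = 9, F = 0, G = 1.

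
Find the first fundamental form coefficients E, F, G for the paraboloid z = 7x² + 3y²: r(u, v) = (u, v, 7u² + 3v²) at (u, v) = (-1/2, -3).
E = 50;  F = 126;  G = 325

Partials: r_u = (1, 0, 14*u), r_v = (0, 1, 6*v). As functions of (u, v):
  E = r_u · r_u = 196*u^2 + 1,
  F = r_u · r_v = 84*u*v,
  G = r_v · r_v = 36*v^2 + 1.
Evaluating at (u, v) = (-1/2, -3): E = 50, F = 126, G = 325.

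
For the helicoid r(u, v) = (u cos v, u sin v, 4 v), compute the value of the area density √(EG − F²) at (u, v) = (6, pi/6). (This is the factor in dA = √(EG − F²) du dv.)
√(EG − F²)|_{(6, pi/6)} = 2*sqrt(13)

E = 1, F = 0, G = u^2 + 16, so EG − F² = u^2 + 16. Taking the positive square root: √(EG − F²) = sqrt(u^2 + 16). At (u, v) = (6, pi/6): 2*sqrt(13).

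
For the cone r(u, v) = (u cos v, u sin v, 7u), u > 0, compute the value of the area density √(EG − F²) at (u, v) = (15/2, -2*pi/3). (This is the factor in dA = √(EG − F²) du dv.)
√(EG − F²)|_{(15/2, -2*pi/3)} = 75*sqrt(2)/2

E = 50, F = 0, G = u^2, so EG − F² = 50*u^2. Taking the positive square root: √(EG − F²) = 5*sqrt(2)*Abs(u). At (u, v) = (15/2, -2*pi/3): 75*sqrt(2)/2.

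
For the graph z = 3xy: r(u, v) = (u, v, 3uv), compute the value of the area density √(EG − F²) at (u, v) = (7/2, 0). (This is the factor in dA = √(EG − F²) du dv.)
√(EG − F²)|_{(7/2, 0)} = sqrt(445)/2

E = 9*v^2 + 1, F = 9*u*v, G = 9*u^2 + 1, so EG − F² = 9*u^2 + 9*v^2 + 1. Taking the positive square root: √(EG − F²) = sqrt(9*u^2 + 9*v^2 + 1). At (u, v) = (7/2, 0): sqrt(445)/2.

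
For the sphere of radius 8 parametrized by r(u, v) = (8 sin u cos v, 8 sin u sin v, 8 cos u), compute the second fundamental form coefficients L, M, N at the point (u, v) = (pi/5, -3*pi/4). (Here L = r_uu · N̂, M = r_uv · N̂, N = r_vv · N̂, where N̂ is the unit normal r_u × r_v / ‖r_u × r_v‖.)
L = -8;  M = 0;  N = -5 + sqrt(5)

Compute the unit normal N̂(u, v) = (sin(u)^2*cos(v)/Abs(sin(u)), sin(u)^2*sin(v)/Abs(sin(u)), sin(2*u)/(2*Abs(sin(u)))), and the second partials r_uu, r_uv, r_vv. Take dot products:
  L(u, v) = r_uu · N̂ = -8*sin(u)/Abs(sin(u)),
  M(u, v) = r_uv · N̂ = 0,
  N(u, v) = r_vv · N̂ = -8*sin(u)^3/Abs(sin(u)).
Evaluating at (u, v) = (pi/5, -3*pi/4):
  L = -8, M = 0, N = -5 + sqrt(5).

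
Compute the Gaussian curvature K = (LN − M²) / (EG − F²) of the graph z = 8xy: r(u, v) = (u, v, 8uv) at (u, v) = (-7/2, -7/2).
K = -64/2461761

Coefficients of the first fundamental form: E = 64*v^2 + 1, F = 64*u*v, G = 64*u^2 + 1.
Coefficients of the second fundamental form: L = 0, M = 8/sqrt(64*u^2 + 64*v^2 + 1), N = 0.
Assemble K = (LN − M²)/(EG − F²) = -64/(4096*u^4 + 8192*u^2*v^2 + 128*u^2 + 4096*v^4 + 128*v^2 + 1). At (u, v) = (-7/2, -7/2): K = -64/2461761.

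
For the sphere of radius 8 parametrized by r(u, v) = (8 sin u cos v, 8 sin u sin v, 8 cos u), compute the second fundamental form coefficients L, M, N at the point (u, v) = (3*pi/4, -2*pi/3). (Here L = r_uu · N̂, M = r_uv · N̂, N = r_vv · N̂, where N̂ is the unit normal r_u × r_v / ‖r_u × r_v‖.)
L = -8;  M = 0;  N = -4

Compute the unit normal N̂(u, v) = (sin(u)^2*cos(v)/Abs(sin(u)), sin(u)^2*sin(v)/Abs(sin(u)), sin(2*u)/(2*Abs(sin(u)))), and the second partials r_uu, r_uv, r_vv. Take dot products:
  L(u, v) = r_uu · N̂ = -8*sin(u)/Abs(sin(u)),
  M(u, v) = r_uv · N̂ = 0,
  N(u, v) = r_vv · N̂ = -8*sin(u)^3/Abs(sin(u)).
Evaluating at (u, v) = (3*pi/4, -2*pi/3):
  L = -8, M = 0, N = -4.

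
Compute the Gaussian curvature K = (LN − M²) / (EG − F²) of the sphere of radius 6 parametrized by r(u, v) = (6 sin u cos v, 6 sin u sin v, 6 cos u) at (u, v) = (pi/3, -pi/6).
K = 1/36

Coefficients of the first fundamental form: E = 36, F = 0, G = 36*sin(u)^2.
Coefficients of the second fundamental form: L = -6*sin(u)/Abs(sin(u)), M = 0, N = -6*sin(u)^3/Abs(sin(u)).
Assemble K = (LN − M²)/(EG − F²) = 1/36. At (u, v) = (pi/3, -pi/6): K = 1/36.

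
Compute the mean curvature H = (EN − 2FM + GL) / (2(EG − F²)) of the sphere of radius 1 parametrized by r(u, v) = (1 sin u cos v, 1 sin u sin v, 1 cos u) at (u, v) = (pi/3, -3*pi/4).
H = -1

With E = 1, F = 0, G = sin(u)^2, L = -sin(u)/Abs(sin(u)), M = 0, N = -sin(u)^3/Abs(sin(u)), assemble
  H = (EN − 2FM + GL) / (2(EG − F²)) = -sin(u)/Abs(sin(u)).
At (u, v) = (pi/3, -3*pi/4): H = -1.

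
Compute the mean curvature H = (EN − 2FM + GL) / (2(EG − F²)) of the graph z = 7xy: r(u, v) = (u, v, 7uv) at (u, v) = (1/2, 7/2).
H = -2401*sqrt(2454)/3011058

With E = 49*v^2 + 1, F = 49*u*v, G = 49*u^2 + 1, L = 0, M = 7/sqrt(49*u^2 + 49*v^2 + 1), N = 0, assemble
  H = (EN − 2FM + GL) / (2(EG − F²)) = -343*u*v/(49*u^2 + 49*v^2 + 1)^(3/2).
At (u, v) = (1/2, 7/2): H = -2401*sqrt(2454)/3011058.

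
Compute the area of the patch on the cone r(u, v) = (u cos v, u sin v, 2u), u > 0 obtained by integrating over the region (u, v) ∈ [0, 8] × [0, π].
Area = 32*sqrt(5)*pi

Area = ∫∫ √(EG − F²) du dv with √(EG − F²) = sqrt(5)*Abs(u). Integrating over [0, 8] × [0, π] gives 32*sqrt(5)*pi.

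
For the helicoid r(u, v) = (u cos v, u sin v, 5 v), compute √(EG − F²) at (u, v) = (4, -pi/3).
√(EG − F²)|_{(4, -pi/3)} = sqrt(41)

E = 1, F = 0, G = u^2 + 25; EG − F² = u^2 + 25; √(EG − F²) = sqrt(u^2 + 25). At the given point: sqrt(41).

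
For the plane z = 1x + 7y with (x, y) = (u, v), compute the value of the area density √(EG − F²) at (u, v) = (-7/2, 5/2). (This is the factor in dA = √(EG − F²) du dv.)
√(EG − F²)|_{(-7/2, 5/2)} = sqrt(51)

E = 2, F = 7, G = 50, so EG − F² = 51. Taking the positive square root: √(EG − F²) = sqrt(51). At (u, v) = (-7/2, 5/2): sqrt(51).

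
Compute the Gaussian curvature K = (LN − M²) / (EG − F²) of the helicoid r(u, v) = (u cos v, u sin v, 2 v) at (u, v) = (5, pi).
K = -4/841

Coefficients of the first fundamental form: E = 1, F = 0, G = u^2 + 4.
Coefficients of the second fundamental form: L = 0, M = -2/sqrt(u^2 + 4), N = 0.
Assemble K = (LN − M²)/(EG − F²) = -4/(u^2 + 4)^2. At (u, v) = (5, pi): K = -4/841.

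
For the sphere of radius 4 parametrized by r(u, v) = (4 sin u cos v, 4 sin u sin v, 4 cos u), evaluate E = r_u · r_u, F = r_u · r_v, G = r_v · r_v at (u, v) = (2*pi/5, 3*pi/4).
E = 16;  F = 0;  G = 2*sqrt(5) + 10

Partials: r_u = (4*cos(u)*cos(v), 4*sin(v)*cos(u), -4*sin(u)), r_v = (-4*sin(u)*sin(v), 4*sin(u)*cos(v), 0). As functions of (u, v):
  E = r_u · r_u = 16,
  F = r_u · r_v = 0,
  G = r_v · r_v = 16*sin(u)^2.
Evaluating at (u, v) = (2*pi/5, 3*pi/4): E = 16, F = 0, G = 2*sqrt(5) + 10.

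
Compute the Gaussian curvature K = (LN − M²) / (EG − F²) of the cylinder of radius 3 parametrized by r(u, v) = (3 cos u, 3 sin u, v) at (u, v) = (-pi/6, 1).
K = 0

Coefficients of the first fundamental form: E = 9, F = 0, G = 1.
Coefficients of the second fundamental form: L = -3, M = 0, N = 0.
Assemble K = (LN − M²)/(EG − F²) = 0. At (u, v) = (-pi/6, 1): K = 0.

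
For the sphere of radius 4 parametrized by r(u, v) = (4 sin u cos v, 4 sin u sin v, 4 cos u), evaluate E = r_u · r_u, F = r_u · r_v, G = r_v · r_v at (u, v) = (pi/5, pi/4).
E = 16;  F = 0;  G = 10 - 2*sqrt(5)

Partials: r_u = (4*cos(u)*cos(v), 4*sin(v)*cos(u), -4*sin(u)), r_v = (-4*sin(u)*sin(v), 4*sin(u)*cos(v), 0). As functions of (u, v):
  E = r_u · r_u = 16,
  F = r_u · r_v = 0,
  G = r_v · r_v = 16*sin(u)^2.
Evaluating at (u, v) = (pi/5, pi/4): E = 16, F = 0, G = 10 - 2*sqrt(5).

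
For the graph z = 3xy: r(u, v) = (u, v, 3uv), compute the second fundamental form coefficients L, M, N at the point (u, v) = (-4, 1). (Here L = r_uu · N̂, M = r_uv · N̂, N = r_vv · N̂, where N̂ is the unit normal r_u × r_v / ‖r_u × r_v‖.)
L = 0;  M = 3*sqrt(154)/154;  N = 0

Compute the unit normal N̂(u, v) = (-3*v/sqrt(9*u^2 + 9*v^2 + 1), -3*u/sqrt(9*u^2 + 9*v^2 + 1), 1/sqrt(9*u^2 + 9*v^2 + 1)), and the second partials r_uu, r_uv, r_vv. Take dot products:
  L(u, v) = r_uu · N̂ = 0,
  M(u, v) = r_uv · N̂ = 3/sqrt(9*u^2 + 9*v^2 + 1),
  N(u, v) = r_vv · N̂ = 0.
Evaluating at (u, v) = (-4, 1):
  L = 0, M = 3*sqrt(154)/154, N = 0.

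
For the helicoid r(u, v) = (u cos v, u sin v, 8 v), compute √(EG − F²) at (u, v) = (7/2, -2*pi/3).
√(EG − F²)|_{(7/2, -2*pi/3)} = sqrt(305)/2

E = 1, F = 0, G = u^2 + 64; EG − F² = u^2 + 64; √(EG − F²) = sqrt(u^2 + 64). At the given point: sqrt(305)/2.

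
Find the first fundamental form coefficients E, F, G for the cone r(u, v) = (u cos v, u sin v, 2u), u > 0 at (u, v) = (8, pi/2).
E = 5;  F = 0;  G = 64

Partials: r_u = (cos(v), sin(v), 2), r_v = (-u*sin(v), u*cos(v), 0). As functions of (u, v):
  E = r_u · r_u = 5,
  F = r_u · r_v = 0,
  G = r_v · r_v = u^2.
Evaluating at (u, v) = (8, pi/2): E = 5, F = 0, G = 64.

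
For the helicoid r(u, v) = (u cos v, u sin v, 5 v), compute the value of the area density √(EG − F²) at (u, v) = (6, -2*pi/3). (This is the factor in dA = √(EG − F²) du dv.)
√(EG − F²)|_{(6, -2*pi/3)} = sqrt(61)

E = 1, F = 0, G = u^2 + 25, so EG − F² = u^2 + 25. Taking the positive square root: √(EG − F²) = sqrt(u^2 + 25). At (u, v) = (6, -2*pi/3): sqrt(61).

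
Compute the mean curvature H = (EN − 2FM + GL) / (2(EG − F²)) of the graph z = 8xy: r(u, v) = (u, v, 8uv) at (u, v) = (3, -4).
H = 6144*sqrt(1601)/2563201

With E = 64*v^2 + 1, F = 64*u*v, G = 64*u^2 + 1, L = 0, M = 8/sqrt(64*u^2 + 64*v^2 + 1), N = 0, assemble
  H = (EN − 2FM + GL) / (2(EG − F²)) = -512*u*v/(64*u^2 + 64*v^2 + 1)^(3/2).
At (u, v) = (3, -4): H = 6144*sqrt(1601)/2563201.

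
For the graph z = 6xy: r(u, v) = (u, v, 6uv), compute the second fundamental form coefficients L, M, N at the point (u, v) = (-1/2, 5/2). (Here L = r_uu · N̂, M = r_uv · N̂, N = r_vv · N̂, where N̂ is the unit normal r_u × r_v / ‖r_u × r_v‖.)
L = 0;  M = 6*sqrt(235)/235;  N = 0

Compute the unit normal N̂(u, v) = (-6*v/sqrt(36*u^2 + 36*v^2 + 1), -6*u/sqrt(36*u^2 + 36*v^2 + 1), 1/sqrt(36*u^2 + 36*v^2 + 1)), and the second partials r_uu, r_uv, r_vv. Take dot products:
  L(u, v) = r_uu · N̂ = 0,
  M(u, v) = r_uv · N̂ = 6/sqrt(36*u^2 + 36*v^2 + 1),
  N(u, v) = r_vv · N̂ = 0.
Evaluating at (u, v) = (-1/2, 5/2):
  L = 0, M = 6*sqrt(235)/235, N = 0.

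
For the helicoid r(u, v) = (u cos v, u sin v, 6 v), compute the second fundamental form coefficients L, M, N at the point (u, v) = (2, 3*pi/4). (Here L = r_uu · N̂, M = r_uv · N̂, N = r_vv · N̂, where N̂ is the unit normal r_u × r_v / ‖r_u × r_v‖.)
L = 0;  M = -3*sqrt(10)/10;  N = 0

Compute the unit normal N̂(u, v) = (6*sin(v)/sqrt(u^2 + 36), -6*cos(v)/sqrt(u^2 + 36), u/sqrt(u^2 + 36)), and the second partials r_uu, r_uv, r_vv. Take dot products:
  L(u, v) = r_uu · N̂ = 0,
  M(u, v) = r_uv · N̂ = -6/sqrt(u^2 + 36),
  N(u, v) = r_vv · N̂ = 0.
Evaluating at (u, v) = (2, 3*pi/4):
  L = 0, M = -3*sqrt(10)/10, N = 0.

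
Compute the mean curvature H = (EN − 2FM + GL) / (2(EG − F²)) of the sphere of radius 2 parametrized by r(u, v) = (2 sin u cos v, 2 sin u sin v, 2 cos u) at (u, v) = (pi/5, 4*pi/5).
H = -1/2

With E = 4, F = 0, G = 4*sin(u)^2, L = -2*sin(u)/Abs(sin(u)), M = 0, N = -2*sin(u)^3/Abs(sin(u)), assemble
  H = (EN − 2FM + GL) / (2(EG − F²)) = -sin(u)/(2*Abs(sin(u))).
At (u, v) = (pi/5, 4*pi/5): H = -1/2.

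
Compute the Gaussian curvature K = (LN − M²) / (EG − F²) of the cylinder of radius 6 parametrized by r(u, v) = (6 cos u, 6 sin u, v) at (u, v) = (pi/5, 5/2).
K = 0

Coefficients of the first fundamental form: E = 36, F = 0, G = 1.
Coefficients of the second fundamental form: L = -6, M = 0, N = 0.
Assemble K = (LN − M²)/(EG − F²) = 0. At (u, v) = (pi/5, 5/2): K = 0.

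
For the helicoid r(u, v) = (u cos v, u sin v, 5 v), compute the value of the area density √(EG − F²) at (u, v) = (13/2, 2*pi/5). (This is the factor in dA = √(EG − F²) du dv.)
√(EG − F²)|_{(13/2, 2*pi/5)} = sqrt(269)/2

E = 1, F = 0, G = u^2 + 25, so EG − F² = u^2 + 25. Taking the positive square root: √(EG − F²) = sqrt(u^2 + 25). At (u, v) = (13/2, 2*pi/5): sqrt(269)/2.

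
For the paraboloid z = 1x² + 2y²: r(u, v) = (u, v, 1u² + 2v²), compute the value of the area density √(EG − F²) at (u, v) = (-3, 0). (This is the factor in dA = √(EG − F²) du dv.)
√(EG − F²)|_{(-3, 0)} = sqrt(37)

E = 4*u^2 + 1, F = 8*u*v, G = 16*v^2 + 1, so EG − F² = 4*u^2 + 16*v^2 + 1. Taking the positive square root: √(EG − F²) = sqrt(4*u^2 + 16*v^2 + 1). At (u, v) = (-3, 0): sqrt(37).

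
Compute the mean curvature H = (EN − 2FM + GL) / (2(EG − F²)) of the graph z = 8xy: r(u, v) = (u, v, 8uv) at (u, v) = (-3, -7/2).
H = -5376*sqrt(1361)/1852321

With E = 64*v^2 + 1, F = 64*u*v, G = 64*u^2 + 1, L = 0, M = 8/sqrt(64*u^2 + 64*v^2 + 1), N = 0, assemble
  H = (EN − 2FM + GL) / (2(EG − F²)) = -512*u*v/(64*u^2 + 64*v^2 + 1)^(3/2).
At (u, v) = (-3, -7/2): H = -5376*sqrt(1361)/1852321.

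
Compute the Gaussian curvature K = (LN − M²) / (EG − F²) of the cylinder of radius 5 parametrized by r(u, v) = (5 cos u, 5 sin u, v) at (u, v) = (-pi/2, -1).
K = 0

Coefficients of the first fundamental form: E = 25, F = 0, G = 1.
Coefficients of the second fundamental form: L = -5, M = 0, N = 0.
Assemble K = (LN − M²)/(EG − F²) = 0. At (u, v) = (-pi/2, -1): K = 0.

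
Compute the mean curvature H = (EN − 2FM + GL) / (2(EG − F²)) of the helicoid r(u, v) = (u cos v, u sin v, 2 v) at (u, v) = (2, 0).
H = 0

With E = 1, F = 0, G = u^2 + 4, L = 0, M = -2/sqrt(u^2 + 4), N = 0, assemble
  H = (EN − 2FM + GL) / (2(EG − F²)) = 0.
At (u, v) = (2, 0): H = 0.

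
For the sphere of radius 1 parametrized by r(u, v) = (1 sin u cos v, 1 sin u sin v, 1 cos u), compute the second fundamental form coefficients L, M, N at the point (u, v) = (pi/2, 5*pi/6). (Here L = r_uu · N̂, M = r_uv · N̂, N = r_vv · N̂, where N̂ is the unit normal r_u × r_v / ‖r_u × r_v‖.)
L = -1;  M = 0;  N = -1

Compute the unit normal N̂(u, v) = (sin(u)^2*cos(v)/Abs(sin(u)), sin(u)^2*sin(v)/Abs(sin(u)), sin(2*u)/(2*Abs(sin(u)))), and the second partials r_uu, r_uv, r_vv. Take dot products:
  L(u, v) = r_uu · N̂ = -sin(u)/Abs(sin(u)),
  M(u, v) = r_uv · N̂ = 0,
  N(u, v) = r_vv · N̂ = -sin(u)^3/Abs(sin(u)).
Evaluating at (u, v) = (pi/2, 5*pi/6):
  L = -1, M = 0, N = -1.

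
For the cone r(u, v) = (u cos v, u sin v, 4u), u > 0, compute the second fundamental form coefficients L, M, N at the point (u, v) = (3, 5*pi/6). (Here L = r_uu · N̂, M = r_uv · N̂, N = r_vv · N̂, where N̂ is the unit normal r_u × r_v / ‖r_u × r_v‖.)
L = 0;  M = 0;  N = 12*sqrt(17)/17

Compute the unit normal N̂(u, v) = (-4*sqrt(17)*u*cos(v)/(17*Abs(u)), -4*sqrt(17)*u*sin(v)/(17*Abs(u)), sqrt(17)*u/(17*Abs(u))), and the second partials r_uu, r_uv, r_vv. Take dot products:
  L(u, v) = r_uu · N̂ = 0,
  M(u, v) = r_uv · N̂ = 0,
  N(u, v) = r_vv · N̂ = 4*sqrt(17)*u^2/(17*Abs(u)).
Evaluating at (u, v) = (3, 5*pi/6):
  L = 0, M = 0, N = 12*sqrt(17)/17.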